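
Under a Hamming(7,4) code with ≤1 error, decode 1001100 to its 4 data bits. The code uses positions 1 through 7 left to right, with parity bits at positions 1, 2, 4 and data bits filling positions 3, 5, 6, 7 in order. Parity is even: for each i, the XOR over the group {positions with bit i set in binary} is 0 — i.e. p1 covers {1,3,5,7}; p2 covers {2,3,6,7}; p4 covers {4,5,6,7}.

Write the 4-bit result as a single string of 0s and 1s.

s1 (pos 1,3,5,7): 1⊕0⊕1⊕0 = 0
s2 (pos 2,3,6,7): 0⊕0⊕0⊕0 = 0
s4 (pos 4,5,6,7): 1⊕1⊕0⊕0 = 0
Syndrome s4…s1 = 000 → no error.
Read data bits from positions 3,5,6,7: 0100

0100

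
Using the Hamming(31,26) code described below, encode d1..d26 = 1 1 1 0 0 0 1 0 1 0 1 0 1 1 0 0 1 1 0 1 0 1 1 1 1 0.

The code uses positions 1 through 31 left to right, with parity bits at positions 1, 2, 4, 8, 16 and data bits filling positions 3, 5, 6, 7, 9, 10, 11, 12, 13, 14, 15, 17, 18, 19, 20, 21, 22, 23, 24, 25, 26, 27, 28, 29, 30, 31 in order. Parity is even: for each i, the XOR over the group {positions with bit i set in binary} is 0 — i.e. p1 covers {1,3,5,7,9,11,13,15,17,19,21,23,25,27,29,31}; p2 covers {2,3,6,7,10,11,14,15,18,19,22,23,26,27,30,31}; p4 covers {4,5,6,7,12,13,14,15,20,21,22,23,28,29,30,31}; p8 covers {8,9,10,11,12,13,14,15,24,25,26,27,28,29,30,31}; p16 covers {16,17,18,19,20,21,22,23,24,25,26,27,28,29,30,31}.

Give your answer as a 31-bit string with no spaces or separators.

Place data at non-parity positions: p1 p2 1 p4 1 1 0 p8 0 0 1 0 1 0 1 p16 0 1 1 0 0 1 1 0 1 0 1 1 1 1 0
p1 (pos 1,3,5,7,9,11,13,15,17,19,21,23,25,27,29,31): XOR of data positions = 1⊕1⊕0⊕0⊕1⊕1⊕1⊕0⊕1⊕0⊕1⊕1⊕1⊕1⊕0 = 0
p2 (pos 2,3,6,7,10,11,14,15,18,19,22,23,26,27,30,31): XOR of data positions = 1⊕1⊕0⊕0⊕1⊕0⊕1⊕1⊕1⊕1⊕1⊕0⊕1⊕1⊕0 = 0
p4 (pos 4,5,6,7,12,13,14,15,20,21,22,23,28,29,30,31): XOR of data positions = 1⊕1⊕0⊕0⊕1⊕0⊕1⊕0⊕0⊕1⊕1⊕1⊕1⊕1⊕0 = 1
p8 (pos 8,9,10,11,12,13,14,15,24,25,26,27,28,29,30,31): XOR of data positions = 0⊕0⊕1⊕0⊕1⊕0⊕1⊕0⊕1⊕0⊕1⊕1⊕1⊕1⊕0 = 0
p16 (pos 16,17,18,19,20,21,22,23,24,25,26,27,28,29,30,31): XOR of data positions = 0⊕1⊕1⊕0⊕0⊕1⊕1⊕0⊕1⊕0⊕1⊕1⊕1⊕1⊕0 = 1
Codeword: 0011110000101011011001101011110

0011110000101011011001101011110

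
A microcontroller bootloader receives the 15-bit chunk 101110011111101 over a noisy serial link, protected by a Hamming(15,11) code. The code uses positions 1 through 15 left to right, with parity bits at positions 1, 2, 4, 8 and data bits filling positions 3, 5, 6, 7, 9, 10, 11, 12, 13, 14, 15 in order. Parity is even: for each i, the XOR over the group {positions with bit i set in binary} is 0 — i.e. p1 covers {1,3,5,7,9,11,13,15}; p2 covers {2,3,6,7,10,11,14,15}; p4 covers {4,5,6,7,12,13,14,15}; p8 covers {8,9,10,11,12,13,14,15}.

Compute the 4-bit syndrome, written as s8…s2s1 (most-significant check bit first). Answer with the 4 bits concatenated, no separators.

1101

s1 (pos 1,3,5,7,9,11,13,15): 1⊕1⊕1⊕0⊕1⊕1⊕1⊕1 = 1
s2 (pos 2,3,6,7,10,11,14,15): 0⊕1⊕0⊕0⊕1⊕1⊕0⊕1 = 0
s4 (pos 4,5,6,7,12,13,14,15): 1⊕1⊕0⊕0⊕1⊕1⊕0⊕1 = 1
s8 (pos 8,9,10,11,12,13,14,15): 1⊕1⊕1⊕1⊕1⊕1⊕0⊕1 = 1
Syndrome s8…s1 = 1101 → error at position 13.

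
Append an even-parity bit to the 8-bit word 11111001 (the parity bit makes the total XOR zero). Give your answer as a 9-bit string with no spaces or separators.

XOR of the 8 data bits: 1⊕1⊕1⊕1⊕1⊕0⊕0⊕1 = 0
Parity bit = 0 (so all 9 bits XOR to 0).

111110010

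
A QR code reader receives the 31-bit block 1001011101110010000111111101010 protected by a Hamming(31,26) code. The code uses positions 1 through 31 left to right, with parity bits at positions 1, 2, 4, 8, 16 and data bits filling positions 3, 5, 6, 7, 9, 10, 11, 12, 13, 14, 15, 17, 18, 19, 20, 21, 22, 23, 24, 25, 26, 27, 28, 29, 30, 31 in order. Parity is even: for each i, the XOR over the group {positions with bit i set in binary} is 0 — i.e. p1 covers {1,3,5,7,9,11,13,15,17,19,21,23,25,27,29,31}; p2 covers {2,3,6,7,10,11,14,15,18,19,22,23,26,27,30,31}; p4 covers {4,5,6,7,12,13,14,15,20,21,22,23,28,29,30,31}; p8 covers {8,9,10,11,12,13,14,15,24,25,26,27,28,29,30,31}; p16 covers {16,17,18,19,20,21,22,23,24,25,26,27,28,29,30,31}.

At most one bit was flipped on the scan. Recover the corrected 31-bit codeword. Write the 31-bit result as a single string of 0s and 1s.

s1 (pos 1,3,5,7,9,11,13,15,17,19,21,23,25,27,29,31): 1⊕0⊕0⊕1⊕0⊕1⊕0⊕1⊕0⊕0⊕1⊕1⊕1⊕0⊕0⊕0 = 1
s2 (pos 2,3,6,7,10,11,14,15,18,19,22,23,26,27,30,31): 0⊕0⊕1⊕1⊕1⊕1⊕0⊕1⊕0⊕0⊕1⊕1⊕1⊕0⊕1⊕0 = 1
s4 (pos 4,5,6,7,12,13,14,15,20,21,22,23,28,29,30,31): 1⊕0⊕1⊕1⊕1⊕0⊕0⊕1⊕1⊕1⊕1⊕1⊕1⊕0⊕1⊕0 = 1
s8 (pos 8,9,10,11,12,13,14,15,24,25,26,27,28,29,30,31): 1⊕0⊕1⊕1⊕1⊕0⊕0⊕1⊕1⊕1⊕1⊕0⊕1⊕0⊕1⊕0 = 0
s16 (pos 16,17,18,19,20,21,22,23,24,25,26,27,28,29,30,31): 0⊕0⊕0⊕0⊕1⊕1⊕1⊕1⊕1⊕1⊕1⊕0⊕1⊕0⊕1⊕0 = 1
Syndrome s16…s1 = 10111 → error at position 23.
Flip position 23: 1001011101110010000111111101010 → 1001011101110010000111011101010

1001011101110010000111011101010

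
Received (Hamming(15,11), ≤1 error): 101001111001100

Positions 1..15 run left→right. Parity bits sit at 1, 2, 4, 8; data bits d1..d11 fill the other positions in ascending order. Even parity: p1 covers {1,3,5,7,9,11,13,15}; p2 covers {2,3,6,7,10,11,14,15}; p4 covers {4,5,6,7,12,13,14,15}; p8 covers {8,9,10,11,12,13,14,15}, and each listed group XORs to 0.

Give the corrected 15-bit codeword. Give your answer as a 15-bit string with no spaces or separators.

100001111001100

s1 (pos 1,3,5,7,9,11,13,15): 1⊕1⊕0⊕1⊕1⊕0⊕1⊕0 = 1
s2 (pos 2,3,6,7,10,11,14,15): 0⊕1⊕1⊕1⊕0⊕0⊕0⊕0 = 1
s4 (pos 4,5,6,7,12,13,14,15): 0⊕0⊕1⊕1⊕1⊕1⊕0⊕0 = 0
s8 (pos 8,9,10,11,12,13,14,15): 1⊕1⊕0⊕0⊕1⊕1⊕0⊕0 = 0
Syndrome s8…s1 = 0011 → error at position 3.
Flip position 3: 101001111001100 → 100001111001100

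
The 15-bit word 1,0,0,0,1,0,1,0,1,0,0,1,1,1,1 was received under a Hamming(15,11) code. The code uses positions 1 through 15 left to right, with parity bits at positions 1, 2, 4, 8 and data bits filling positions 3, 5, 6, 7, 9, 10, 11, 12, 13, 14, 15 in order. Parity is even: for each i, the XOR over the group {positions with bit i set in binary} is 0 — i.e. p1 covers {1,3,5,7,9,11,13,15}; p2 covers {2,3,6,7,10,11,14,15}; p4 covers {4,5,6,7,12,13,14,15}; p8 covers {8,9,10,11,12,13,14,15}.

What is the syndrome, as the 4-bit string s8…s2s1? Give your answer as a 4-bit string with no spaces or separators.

1010

s1 (pos 1,3,5,7,9,11,13,15): 1⊕0⊕1⊕1⊕1⊕0⊕1⊕1 = 0
s2 (pos 2,3,6,7,10,11,14,15): 0⊕0⊕0⊕1⊕0⊕0⊕1⊕1 = 1
s4 (pos 4,5,6,7,12,13,14,15): 0⊕1⊕0⊕1⊕1⊕1⊕1⊕1 = 0
s8 (pos 8,9,10,11,12,13,14,15): 0⊕1⊕0⊕0⊕1⊕1⊕1⊕1 = 1
Syndrome s8…s1 = 1010 → error at position 10.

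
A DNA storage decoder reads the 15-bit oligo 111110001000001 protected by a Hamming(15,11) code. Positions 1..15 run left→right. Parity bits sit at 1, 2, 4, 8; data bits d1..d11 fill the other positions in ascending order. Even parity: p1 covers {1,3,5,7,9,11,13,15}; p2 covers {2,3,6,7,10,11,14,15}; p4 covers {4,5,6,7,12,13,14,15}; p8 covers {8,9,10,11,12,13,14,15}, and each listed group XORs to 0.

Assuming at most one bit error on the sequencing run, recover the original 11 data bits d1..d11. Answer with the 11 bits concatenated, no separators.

11011000001

s1 (pos 1,3,5,7,9,11,13,15): 1⊕1⊕1⊕0⊕1⊕0⊕0⊕1 = 1
s2 (pos 2,3,6,7,10,11,14,15): 1⊕1⊕0⊕0⊕0⊕0⊕0⊕1 = 1
s4 (pos 4,5,6,7,12,13,14,15): 1⊕1⊕0⊕0⊕0⊕0⊕0⊕1 = 1
s8 (pos 8,9,10,11,12,13,14,15): 0⊕1⊕0⊕0⊕0⊕0⊕0⊕1 = 0
Syndrome s8…s1 = 0111 → error at position 7.
Flip position 7: 111110001000001 → 111110101000001
Read data bits from positions 3,5,6,7,9,10,11,12,13,14,15: 11011000001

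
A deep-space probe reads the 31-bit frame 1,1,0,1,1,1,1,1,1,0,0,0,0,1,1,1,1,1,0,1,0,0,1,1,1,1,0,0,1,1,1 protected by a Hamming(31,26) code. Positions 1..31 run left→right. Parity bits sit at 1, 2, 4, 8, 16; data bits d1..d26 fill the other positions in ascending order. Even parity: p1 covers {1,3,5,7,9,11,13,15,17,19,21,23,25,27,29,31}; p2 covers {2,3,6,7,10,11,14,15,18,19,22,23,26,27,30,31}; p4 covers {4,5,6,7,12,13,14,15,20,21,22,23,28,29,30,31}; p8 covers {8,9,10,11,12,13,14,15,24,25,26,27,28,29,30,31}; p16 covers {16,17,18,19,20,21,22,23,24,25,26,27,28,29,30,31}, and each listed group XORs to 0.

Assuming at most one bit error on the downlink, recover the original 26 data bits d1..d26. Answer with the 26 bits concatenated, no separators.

01111000011110000111100111

s1 (pos 1,3,5,7,9,11,13,15,17,19,21,23,25,27,29,31): 1⊕0⊕1⊕1⊕1⊕0⊕0⊕1⊕1⊕0⊕0⊕1⊕1⊕0⊕1⊕1 = 0
s2 (pos 2,3,6,7,10,11,14,15,18,19,22,23,26,27,30,31): 1⊕0⊕1⊕1⊕0⊕0⊕1⊕1⊕1⊕0⊕0⊕1⊕1⊕0⊕1⊕1 = 0
s4 (pos 4,5,6,7,12,13,14,15,20,21,22,23,28,29,30,31): 1⊕1⊕1⊕1⊕0⊕0⊕1⊕1⊕1⊕0⊕0⊕1⊕0⊕1⊕1⊕1 = 1
s8 (pos 8,9,10,11,12,13,14,15,24,25,26,27,28,29,30,31): 1⊕1⊕0⊕0⊕0⊕0⊕1⊕1⊕1⊕1⊕1⊕0⊕0⊕1⊕1⊕1 = 0
s16 (pos 16,17,18,19,20,21,22,23,24,25,26,27,28,29,30,31): 1⊕1⊕1⊕0⊕1⊕0⊕0⊕1⊕1⊕1⊕1⊕0⊕0⊕1⊕1⊕1 = 1
Syndrome s16…s1 = 10100 → error at position 20.
Flip position 20: 1101111110000111110100111100111 → 1101111110000111110000111100111
Read data bits from positions 3,5,6,7,9,10,11,12,13,14,15,17,18,19,20,21,22,23,24,25,26,27,28,29,30,31: 01111000011110000111100111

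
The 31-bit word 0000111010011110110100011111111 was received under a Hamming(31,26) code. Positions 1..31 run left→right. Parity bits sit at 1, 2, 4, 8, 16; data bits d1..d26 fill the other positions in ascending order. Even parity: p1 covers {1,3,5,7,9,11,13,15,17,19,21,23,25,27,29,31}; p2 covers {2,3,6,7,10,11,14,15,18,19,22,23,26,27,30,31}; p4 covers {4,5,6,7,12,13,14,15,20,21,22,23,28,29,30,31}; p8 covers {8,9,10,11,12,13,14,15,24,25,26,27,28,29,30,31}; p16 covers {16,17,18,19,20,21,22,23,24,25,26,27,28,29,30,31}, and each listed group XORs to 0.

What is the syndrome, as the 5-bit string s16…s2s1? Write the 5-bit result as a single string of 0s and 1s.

s1 (pos 1,3,5,7,9,11,13,15,17,19,21,23,25,27,29,31): 0⊕0⊕1⊕1⊕1⊕0⊕1⊕1⊕1⊕0⊕0⊕0⊕1⊕1⊕1⊕1 = 0
s2 (pos 2,3,6,7,10,11,14,15,18,19,22,23,26,27,30,31): 0⊕0⊕1⊕1⊕0⊕0⊕1⊕1⊕1⊕0⊕0⊕0⊕1⊕1⊕1⊕1 = 1
s4 (pos 4,5,6,7,12,13,14,15,20,21,22,23,28,29,30,31): 0⊕1⊕1⊕1⊕1⊕1⊕1⊕1⊕1⊕0⊕0⊕0⊕1⊕1⊕1⊕1 = 0
s8 (pos 8,9,10,11,12,13,14,15,24,25,26,27,28,29,30,31): 0⊕1⊕0⊕0⊕1⊕1⊕1⊕1⊕1⊕1⊕1⊕1⊕1⊕1⊕1⊕1 = 1
s16 (pos 16,17,18,19,20,21,22,23,24,25,26,27,28,29,30,31): 0⊕1⊕1⊕0⊕1⊕0⊕0⊕0⊕1⊕1⊕1⊕1⊕1⊕1⊕1⊕1 = 1
Syndrome s16…s1 = 11010 → error at position 26.

11010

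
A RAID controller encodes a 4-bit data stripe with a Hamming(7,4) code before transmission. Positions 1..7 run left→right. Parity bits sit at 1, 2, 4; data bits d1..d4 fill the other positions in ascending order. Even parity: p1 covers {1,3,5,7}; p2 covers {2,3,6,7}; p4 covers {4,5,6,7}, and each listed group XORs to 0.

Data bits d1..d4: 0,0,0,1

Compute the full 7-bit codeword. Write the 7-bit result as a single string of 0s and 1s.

Place data at non-parity positions: p1 p2 0 p4 0 0 1
p1 (pos 1,3,5,7): XOR of data positions = 0⊕0⊕1 = 1
p2 (pos 2,3,6,7): XOR of data positions = 0⊕0⊕1 = 1
p4 (pos 4,5,6,7): XOR of data positions = 0⊕0⊕1 = 1
Codeword: 1101001

1101001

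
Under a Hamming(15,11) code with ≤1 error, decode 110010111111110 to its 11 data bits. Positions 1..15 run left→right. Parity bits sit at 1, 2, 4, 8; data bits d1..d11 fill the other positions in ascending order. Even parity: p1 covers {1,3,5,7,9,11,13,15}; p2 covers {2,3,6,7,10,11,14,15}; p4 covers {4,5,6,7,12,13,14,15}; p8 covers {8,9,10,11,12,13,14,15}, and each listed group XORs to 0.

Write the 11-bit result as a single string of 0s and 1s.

s1 (pos 1,3,5,7,9,11,13,15): 1⊕0⊕1⊕1⊕1⊕1⊕1⊕0 = 0
s2 (pos 2,3,6,7,10,11,14,15): 1⊕0⊕0⊕1⊕1⊕1⊕1⊕0 = 1
s4 (pos 4,5,6,7,12,13,14,15): 0⊕1⊕0⊕1⊕1⊕1⊕1⊕0 = 1
s8 (pos 8,9,10,11,12,13,14,15): 1⊕1⊕1⊕1⊕1⊕1⊕1⊕0 = 1
Syndrome s8…s1 = 1110 → error at position 14.
Flip position 14: 110010111111110 → 110010111111100
Read data bits from positions 3,5,6,7,9,10,11,12,13,14,15: 01011111100

01011111100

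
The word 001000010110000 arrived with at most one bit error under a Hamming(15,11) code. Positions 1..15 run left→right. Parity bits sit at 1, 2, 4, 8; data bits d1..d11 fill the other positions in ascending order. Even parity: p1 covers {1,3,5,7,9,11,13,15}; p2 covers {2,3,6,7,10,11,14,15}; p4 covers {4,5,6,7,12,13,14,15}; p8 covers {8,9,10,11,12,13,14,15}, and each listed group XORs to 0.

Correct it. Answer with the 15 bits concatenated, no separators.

s1 (pos 1,3,5,7,9,11,13,15): 0⊕1⊕0⊕0⊕0⊕1⊕0⊕0 = 0
s2 (pos 2,3,6,7,10,11,14,15): 0⊕1⊕0⊕0⊕1⊕1⊕0⊕0 = 1
s4 (pos 4,5,6,7,12,13,14,15): 0⊕0⊕0⊕0⊕0⊕0⊕0⊕0 = 0
s8 (pos 8,9,10,11,12,13,14,15): 1⊕0⊕1⊕1⊕0⊕0⊕0⊕0 = 1
Syndrome s8…s1 = 1010 → error at position 10.
Flip position 10: 001000010110000 → 001000010010000

001000010010000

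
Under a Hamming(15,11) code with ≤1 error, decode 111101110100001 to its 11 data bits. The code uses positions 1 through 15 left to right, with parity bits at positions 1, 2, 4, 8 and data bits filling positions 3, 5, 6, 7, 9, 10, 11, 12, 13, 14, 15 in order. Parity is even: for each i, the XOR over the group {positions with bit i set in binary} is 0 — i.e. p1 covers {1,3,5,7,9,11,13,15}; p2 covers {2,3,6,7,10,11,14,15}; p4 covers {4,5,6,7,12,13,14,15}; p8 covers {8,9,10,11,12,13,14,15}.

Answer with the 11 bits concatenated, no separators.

10110100001

s1 (pos 1,3,5,7,9,11,13,15): 1⊕1⊕0⊕1⊕0⊕0⊕0⊕1 = 0
s2 (pos 2,3,6,7,10,11,14,15): 1⊕1⊕1⊕1⊕1⊕0⊕0⊕1 = 0
s4 (pos 4,5,6,7,12,13,14,15): 1⊕0⊕1⊕1⊕0⊕0⊕0⊕1 = 0
s8 (pos 8,9,10,11,12,13,14,15): 1⊕0⊕1⊕0⊕0⊕0⊕0⊕1 = 1
Syndrome s8…s1 = 1000 → error at position 8.
Flip position 8: 111101110100001 → 111101100100001
Read data bits from positions 3,5,6,7,9,10,11,12,13,14,15: 10110100001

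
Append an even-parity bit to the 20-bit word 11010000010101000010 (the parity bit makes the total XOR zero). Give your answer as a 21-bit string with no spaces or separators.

110100000101010000101

XOR of the 20 data bits: 1⊕1⊕0⊕1⊕0⊕0⊕0⊕0⊕0⊕1⊕0⊕1⊕0⊕1⊕0⊕0⊕0⊕0⊕1⊕0 = 1
Parity bit = 1 (so all 21 bits XOR to 0).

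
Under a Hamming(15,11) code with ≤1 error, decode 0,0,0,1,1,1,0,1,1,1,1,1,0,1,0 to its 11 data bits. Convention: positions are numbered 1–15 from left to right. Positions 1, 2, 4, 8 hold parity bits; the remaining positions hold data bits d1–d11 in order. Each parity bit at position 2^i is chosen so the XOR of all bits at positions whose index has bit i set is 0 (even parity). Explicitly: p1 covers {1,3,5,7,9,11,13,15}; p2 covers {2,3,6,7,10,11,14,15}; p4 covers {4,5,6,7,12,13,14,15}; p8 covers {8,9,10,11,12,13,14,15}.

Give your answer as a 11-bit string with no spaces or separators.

00101111010

s1 (pos 1,3,5,7,9,11,13,15): 0⊕0⊕1⊕0⊕1⊕1⊕0⊕0 = 1
s2 (pos 2,3,6,7,10,11,14,15): 0⊕0⊕1⊕0⊕1⊕1⊕1⊕0 = 0
s4 (pos 4,5,6,7,12,13,14,15): 1⊕1⊕1⊕0⊕1⊕0⊕1⊕0 = 1
s8 (pos 8,9,10,11,12,13,14,15): 1⊕1⊕1⊕1⊕1⊕0⊕1⊕0 = 0
Syndrome s8…s1 = 0101 → error at position 5.
Flip position 5: 000111011111010 → 000101011111010
Read data bits from positions 3,5,6,7,9,10,11,12,13,14,15: 00101111010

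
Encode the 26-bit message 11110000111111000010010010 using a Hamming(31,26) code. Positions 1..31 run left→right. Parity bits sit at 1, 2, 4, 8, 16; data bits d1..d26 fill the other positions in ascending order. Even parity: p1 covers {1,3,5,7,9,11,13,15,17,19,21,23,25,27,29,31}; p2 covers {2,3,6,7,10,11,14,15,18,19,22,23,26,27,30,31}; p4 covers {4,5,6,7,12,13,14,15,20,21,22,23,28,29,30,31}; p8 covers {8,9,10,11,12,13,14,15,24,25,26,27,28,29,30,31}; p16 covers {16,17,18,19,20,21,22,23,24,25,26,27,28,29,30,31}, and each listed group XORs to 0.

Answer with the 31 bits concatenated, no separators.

Place data at non-parity positions: p1 p2 1 p4 1 1 1 p8 0 0 0 0 1 1 1 p16 1 1 1 0 0 0 0 1 0 0 1 0 0 1 0
p1 (pos 1,3,5,7,9,11,13,15,17,19,21,23,25,27,29,31): XOR of data positions = 1⊕1⊕1⊕0⊕0⊕1⊕1⊕1⊕1⊕0⊕0⊕0⊕1⊕0⊕0 = 0
p2 (pos 2,3,6,7,10,11,14,15,18,19,22,23,26,27,30,31): XOR of data positions = 1⊕1⊕1⊕0⊕0⊕1⊕1⊕1⊕1⊕0⊕0⊕0⊕1⊕1⊕0 = 1
p4 (pos 4,5,6,7,12,13,14,15,20,21,22,23,28,29,30,31): XOR of data positions = 1⊕1⊕1⊕0⊕1⊕1⊕1⊕0⊕0⊕0⊕0⊕0⊕0⊕1⊕0 = 1
p8 (pos 8,9,10,11,12,13,14,15,24,25,26,27,28,29,30,31): XOR of data positions = 0⊕0⊕0⊕0⊕1⊕1⊕1⊕1⊕0⊕0⊕1⊕0⊕0⊕1⊕0 = 0
p16 (pos 16,17,18,19,20,21,22,23,24,25,26,27,28,29,30,31): XOR of data positions = 1⊕1⊕1⊕0⊕0⊕0⊕0⊕1⊕0⊕0⊕1⊕0⊕0⊕1⊕0 = 0
Codeword: 0111111000001110111000010010010

0111111000001110111000010010010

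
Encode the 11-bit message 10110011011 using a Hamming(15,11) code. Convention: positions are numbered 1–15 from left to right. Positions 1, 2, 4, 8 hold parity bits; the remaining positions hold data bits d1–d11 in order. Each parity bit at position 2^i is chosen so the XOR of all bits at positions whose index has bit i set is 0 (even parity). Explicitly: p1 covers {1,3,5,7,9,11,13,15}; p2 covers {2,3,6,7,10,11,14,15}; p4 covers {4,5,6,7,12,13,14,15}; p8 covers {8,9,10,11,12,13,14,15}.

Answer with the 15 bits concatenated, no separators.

Place data at non-parity positions: p1 p2 1 p4 0 1 1 p8 0 0 1 1 0 1 1
p1 (pos 1,3,5,7,9,11,13,15): XOR of data positions = 1⊕0⊕1⊕0⊕1⊕0⊕1 = 0
p2 (pos 2,3,6,7,10,11,14,15): XOR of data positions = 1⊕1⊕1⊕0⊕1⊕1⊕1 = 0
p4 (pos 4,5,6,7,12,13,14,15): XOR of data positions = 0⊕1⊕1⊕1⊕0⊕1⊕1 = 1
p8 (pos 8,9,10,11,12,13,14,15): XOR of data positions = 0⊕0⊕1⊕1⊕0⊕1⊕1 = 0
Codeword: 001101100011011

001101100011011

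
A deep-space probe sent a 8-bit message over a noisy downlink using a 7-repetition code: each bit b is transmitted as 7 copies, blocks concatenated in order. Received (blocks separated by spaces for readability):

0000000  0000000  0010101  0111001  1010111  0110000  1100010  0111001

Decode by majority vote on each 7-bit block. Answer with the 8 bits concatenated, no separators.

Block 1 (0000000): 0 ones → 0
Block 2 (0000000): 0 ones → 0
Block 3 (0010101): 3 ones → 0
Block 4 (0111001): 4 ones → 1
Block 5 (1010111): 5 ones → 1
Block 6 (0110000): 2 ones → 0
Block 7 (1100010): 3 ones → 0
Block 8 (0111001): 4 ones → 1

00011001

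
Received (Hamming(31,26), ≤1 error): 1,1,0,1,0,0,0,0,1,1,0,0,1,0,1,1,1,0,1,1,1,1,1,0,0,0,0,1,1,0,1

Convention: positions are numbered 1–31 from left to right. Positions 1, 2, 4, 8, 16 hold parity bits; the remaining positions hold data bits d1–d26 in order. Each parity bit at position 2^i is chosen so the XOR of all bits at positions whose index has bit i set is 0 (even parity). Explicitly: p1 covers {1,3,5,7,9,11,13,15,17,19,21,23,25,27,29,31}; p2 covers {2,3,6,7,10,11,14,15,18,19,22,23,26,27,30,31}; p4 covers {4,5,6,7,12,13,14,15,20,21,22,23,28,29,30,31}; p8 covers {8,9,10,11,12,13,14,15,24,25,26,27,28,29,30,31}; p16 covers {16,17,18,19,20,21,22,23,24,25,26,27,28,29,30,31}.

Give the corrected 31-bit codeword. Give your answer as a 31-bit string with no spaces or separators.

s1 (pos 1,3,5,7,9,11,13,15,17,19,21,23,25,27,29,31): 1⊕0⊕0⊕0⊕1⊕0⊕1⊕1⊕1⊕1⊕1⊕1⊕0⊕0⊕1⊕1 = 0
s2 (pos 2,3,6,7,10,11,14,15,18,19,22,23,26,27,30,31): 1⊕0⊕0⊕0⊕1⊕0⊕0⊕1⊕0⊕1⊕1⊕1⊕0⊕0⊕0⊕1 = 1
s4 (pos 4,5,6,7,12,13,14,15,20,21,22,23,28,29,30,31): 1⊕0⊕0⊕0⊕0⊕1⊕0⊕1⊕1⊕1⊕1⊕1⊕1⊕1⊕0⊕1 = 0
s8 (pos 8,9,10,11,12,13,14,15,24,25,26,27,28,29,30,31): 0⊕1⊕1⊕0⊕0⊕1⊕0⊕1⊕0⊕0⊕0⊕0⊕1⊕1⊕0⊕1 = 1
s16 (pos 16,17,18,19,20,21,22,23,24,25,26,27,28,29,30,31): 1⊕1⊕0⊕1⊕1⊕1⊕1⊕1⊕0⊕0⊕0⊕0⊕1⊕1⊕0⊕1 = 0
Syndrome s16…s1 = 01010 → error at position 10.
Flip position 10: 1101000011001011101111100001101 → 1101000010001011101111100001101

1101000010001011101111100001101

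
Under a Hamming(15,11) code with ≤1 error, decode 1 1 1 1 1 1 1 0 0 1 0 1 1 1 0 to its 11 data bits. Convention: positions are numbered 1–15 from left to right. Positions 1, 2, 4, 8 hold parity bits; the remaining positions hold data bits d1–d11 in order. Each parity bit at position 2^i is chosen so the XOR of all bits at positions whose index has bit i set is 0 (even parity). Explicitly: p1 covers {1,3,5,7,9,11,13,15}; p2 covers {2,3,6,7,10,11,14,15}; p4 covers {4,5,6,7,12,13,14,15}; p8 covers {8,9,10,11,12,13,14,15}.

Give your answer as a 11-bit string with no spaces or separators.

s1 (pos 1,3,5,7,9,11,13,15): 1⊕1⊕1⊕1⊕0⊕0⊕1⊕0 = 1
s2 (pos 2,3,6,7,10,11,14,15): 1⊕1⊕1⊕1⊕1⊕0⊕1⊕0 = 0
s4 (pos 4,5,6,7,12,13,14,15): 1⊕1⊕1⊕1⊕1⊕1⊕1⊕0 = 1
s8 (pos 8,9,10,11,12,13,14,15): 0⊕0⊕1⊕0⊕1⊕1⊕1⊕0 = 0
Syndrome s8…s1 = 0101 → error at position 5.
Flip position 5: 111111100101110 → 111101100101110
Read data bits from positions 3,5,6,7,9,10,11,12,13,14,15: 10110101110

10110101110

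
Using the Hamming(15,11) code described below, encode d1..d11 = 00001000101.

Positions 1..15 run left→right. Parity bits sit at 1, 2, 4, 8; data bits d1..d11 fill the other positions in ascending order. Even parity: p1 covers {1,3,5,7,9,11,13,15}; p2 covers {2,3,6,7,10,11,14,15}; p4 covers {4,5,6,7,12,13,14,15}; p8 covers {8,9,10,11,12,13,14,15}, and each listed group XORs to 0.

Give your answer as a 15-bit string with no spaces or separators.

110000011000101

Place data at non-parity positions: p1 p2 0 p4 0 0 0 p8 1 0 0 0 1 0 1
p1 (pos 1,3,5,7,9,11,13,15): XOR of data positions = 0⊕0⊕0⊕1⊕0⊕1⊕1 = 1
p2 (pos 2,3,6,7,10,11,14,15): XOR of data positions = 0⊕0⊕0⊕0⊕0⊕0⊕1 = 1
p4 (pos 4,5,6,7,12,13,14,15): XOR of data positions = 0⊕0⊕0⊕0⊕1⊕0⊕1 = 0
p8 (pos 8,9,10,11,12,13,14,15): XOR of data positions = 1⊕0⊕0⊕0⊕1⊕0⊕1 = 1
Codeword: 110000011000101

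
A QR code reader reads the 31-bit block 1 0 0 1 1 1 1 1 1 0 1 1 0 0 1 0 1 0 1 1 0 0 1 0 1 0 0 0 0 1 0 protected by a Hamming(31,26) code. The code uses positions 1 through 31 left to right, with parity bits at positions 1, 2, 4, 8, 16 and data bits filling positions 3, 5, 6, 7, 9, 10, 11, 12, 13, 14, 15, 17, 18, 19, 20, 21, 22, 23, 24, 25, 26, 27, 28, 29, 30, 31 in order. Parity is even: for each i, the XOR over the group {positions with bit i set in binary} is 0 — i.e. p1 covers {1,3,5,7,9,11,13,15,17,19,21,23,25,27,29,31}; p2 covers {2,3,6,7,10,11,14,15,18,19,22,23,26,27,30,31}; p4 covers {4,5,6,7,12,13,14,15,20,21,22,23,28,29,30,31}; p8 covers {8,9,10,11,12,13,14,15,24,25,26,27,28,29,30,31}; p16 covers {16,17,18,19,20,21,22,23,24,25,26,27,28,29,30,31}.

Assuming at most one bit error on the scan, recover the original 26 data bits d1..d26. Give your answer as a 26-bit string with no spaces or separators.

01111011011101100101000010

s1 (pos 1,3,5,7,9,11,13,15,17,19,21,23,25,27,29,31): 1⊕0⊕1⊕1⊕1⊕1⊕0⊕1⊕1⊕1⊕0⊕1⊕1⊕0⊕0⊕0 = 0
s2 (pos 2,3,6,7,10,11,14,15,18,19,22,23,26,27,30,31): 0⊕0⊕1⊕1⊕0⊕1⊕0⊕1⊕0⊕1⊕0⊕1⊕0⊕0⊕1⊕0 = 1
s4 (pos 4,5,6,7,12,13,14,15,20,21,22,23,28,29,30,31): 1⊕1⊕1⊕1⊕1⊕0⊕0⊕1⊕1⊕0⊕0⊕1⊕0⊕0⊕1⊕0 = 1
s8 (pos 8,9,10,11,12,13,14,15,24,25,26,27,28,29,30,31): 1⊕1⊕0⊕1⊕1⊕0⊕0⊕1⊕0⊕1⊕0⊕0⊕0⊕0⊕1⊕0 = 1
s16 (pos 16,17,18,19,20,21,22,23,24,25,26,27,28,29,30,31): 0⊕1⊕0⊕1⊕1⊕0⊕0⊕1⊕0⊕1⊕0⊕0⊕0⊕0⊕1⊕0 = 0
Syndrome s16…s1 = 01110 → error at position 14.
Flip position 14: 1001111110110010101100101000010 → 1001111110110110101100101000010
Read data bits from positions 3,5,6,7,9,10,11,12,13,14,15,17,18,19,20,21,22,23,24,25,26,27,28,29,30,31: 01111011011101100101000010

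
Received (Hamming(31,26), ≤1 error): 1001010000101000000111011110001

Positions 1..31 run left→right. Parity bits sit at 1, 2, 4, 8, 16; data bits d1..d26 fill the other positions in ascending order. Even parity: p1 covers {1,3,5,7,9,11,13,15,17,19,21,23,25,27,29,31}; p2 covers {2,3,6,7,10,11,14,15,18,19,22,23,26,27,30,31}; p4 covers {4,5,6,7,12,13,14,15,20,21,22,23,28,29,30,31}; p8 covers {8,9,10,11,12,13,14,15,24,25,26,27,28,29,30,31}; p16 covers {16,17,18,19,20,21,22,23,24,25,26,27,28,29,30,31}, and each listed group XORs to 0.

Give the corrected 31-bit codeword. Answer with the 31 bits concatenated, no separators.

1001010000100000000111011110001

s1 (pos 1,3,5,7,9,11,13,15,17,19,21,23,25,27,29,31): 1⊕0⊕0⊕0⊕0⊕1⊕1⊕0⊕0⊕0⊕1⊕0⊕1⊕1⊕0⊕1 = 1
s2 (pos 2,3,6,7,10,11,14,15,18,19,22,23,26,27,30,31): 0⊕0⊕1⊕0⊕0⊕1⊕0⊕0⊕0⊕0⊕1⊕0⊕1⊕1⊕0⊕1 = 0
s4 (pos 4,5,6,7,12,13,14,15,20,21,22,23,28,29,30,31): 1⊕0⊕1⊕0⊕0⊕1⊕0⊕0⊕1⊕1⊕1⊕0⊕0⊕0⊕0⊕1 = 1
s8 (pos 8,9,10,11,12,13,14,15,24,25,26,27,28,29,30,31): 0⊕0⊕0⊕1⊕0⊕1⊕0⊕0⊕1⊕1⊕1⊕1⊕0⊕0⊕0⊕1 = 1
s16 (pos 16,17,18,19,20,21,22,23,24,25,26,27,28,29,30,31): 0⊕0⊕0⊕0⊕1⊕1⊕1⊕0⊕1⊕1⊕1⊕1⊕0⊕0⊕0⊕1 = 0
Syndrome s16…s1 = 01101 → error at position 13.
Flip position 13: 1001010000101000000111011110001 → 1001010000100000000111011110001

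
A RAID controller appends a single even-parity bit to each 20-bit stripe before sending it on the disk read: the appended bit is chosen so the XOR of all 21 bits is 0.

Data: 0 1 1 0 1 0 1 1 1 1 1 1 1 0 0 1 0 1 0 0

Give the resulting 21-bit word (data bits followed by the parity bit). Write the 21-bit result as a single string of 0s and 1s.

011010111111100101000

XOR of the 20 data bits: 0⊕1⊕1⊕0⊕1⊕0⊕1⊕1⊕1⊕1⊕1⊕1⊕1⊕0⊕0⊕1⊕0⊕1⊕0⊕0 = 0
Parity bit = 0 (so all 21 bits XOR to 0).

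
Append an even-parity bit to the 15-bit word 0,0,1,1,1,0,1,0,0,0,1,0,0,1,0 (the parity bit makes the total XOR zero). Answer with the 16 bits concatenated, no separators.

XOR of the 15 data bits: 0⊕0⊕1⊕1⊕1⊕0⊕1⊕0⊕0⊕0⊕1⊕0⊕0⊕1⊕0 = 0
Parity bit = 0 (so all 16 bits XOR to 0).

0011101000100100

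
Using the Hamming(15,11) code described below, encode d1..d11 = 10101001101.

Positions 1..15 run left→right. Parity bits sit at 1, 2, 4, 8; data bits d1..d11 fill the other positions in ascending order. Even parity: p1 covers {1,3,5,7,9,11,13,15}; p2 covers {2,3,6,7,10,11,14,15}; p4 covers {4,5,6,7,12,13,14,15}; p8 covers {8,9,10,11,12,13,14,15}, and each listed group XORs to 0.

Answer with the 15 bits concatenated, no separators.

Place data at non-parity positions: p1 p2 1 p4 0 1 0 p8 1 0 0 1 1 0 1
p1 (pos 1,3,5,7,9,11,13,15): XOR of data positions = 1⊕0⊕0⊕1⊕0⊕1⊕1 = 0
p2 (pos 2,3,6,7,10,11,14,15): XOR of data positions = 1⊕1⊕0⊕0⊕0⊕0⊕1 = 1
p4 (pos 4,5,6,7,12,13,14,15): XOR of data positions = 0⊕1⊕0⊕1⊕1⊕0⊕1 = 0
p8 (pos 8,9,10,11,12,13,14,15): XOR of data positions = 1⊕0⊕0⊕1⊕1⊕0⊕1 = 0
Codeword: 011001001001101

011001001001101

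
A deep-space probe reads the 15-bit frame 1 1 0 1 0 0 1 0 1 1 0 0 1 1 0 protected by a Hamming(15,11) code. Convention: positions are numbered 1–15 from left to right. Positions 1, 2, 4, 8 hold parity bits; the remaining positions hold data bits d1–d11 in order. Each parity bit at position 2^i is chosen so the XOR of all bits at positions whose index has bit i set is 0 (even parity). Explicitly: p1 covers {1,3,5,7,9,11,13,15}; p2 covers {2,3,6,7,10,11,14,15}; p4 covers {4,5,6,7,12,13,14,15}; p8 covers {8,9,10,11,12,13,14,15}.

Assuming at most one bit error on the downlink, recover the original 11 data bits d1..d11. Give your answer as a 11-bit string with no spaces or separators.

s1 (pos 1,3,5,7,9,11,13,15): 1⊕0⊕0⊕1⊕1⊕0⊕1⊕0 = 0
s2 (pos 2,3,6,7,10,11,14,15): 1⊕0⊕0⊕1⊕1⊕0⊕1⊕0 = 0
s4 (pos 4,5,6,7,12,13,14,15): 1⊕0⊕0⊕1⊕0⊕1⊕1⊕0 = 0
s8 (pos 8,9,10,11,12,13,14,15): 0⊕1⊕1⊕0⊕0⊕1⊕1⊕0 = 0
Syndrome s8…s1 = 0000 → no error.
Read data bits from positions 3,5,6,7,9,10,11,12,13,14,15: 00011100110

00011100110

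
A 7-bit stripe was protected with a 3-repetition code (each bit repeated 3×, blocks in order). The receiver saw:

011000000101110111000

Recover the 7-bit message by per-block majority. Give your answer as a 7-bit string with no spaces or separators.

Block 1 (011): 2 ones → 1
Block 2 (000): 0 ones → 0
Block 3 (000): 0 ones → 0
Block 4 (101): 2 ones → 1
Block 5 (110): 2 ones → 1
Block 6 (111): 3 ones → 1
Block 7 (000): 0 ones → 0

1001110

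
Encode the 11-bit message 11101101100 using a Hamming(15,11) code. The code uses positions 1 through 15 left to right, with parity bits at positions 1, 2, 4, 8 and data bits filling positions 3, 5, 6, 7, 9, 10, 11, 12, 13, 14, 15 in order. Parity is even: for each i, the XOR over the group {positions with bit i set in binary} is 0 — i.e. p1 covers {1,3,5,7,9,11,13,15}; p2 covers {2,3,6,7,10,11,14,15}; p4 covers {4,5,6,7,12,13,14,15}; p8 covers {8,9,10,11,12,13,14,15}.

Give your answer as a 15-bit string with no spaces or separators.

011011001101100

Place data at non-parity positions: p1 p2 1 p4 1 1 0 p8 1 1 0 1 1 0 0
p1 (pos 1,3,5,7,9,11,13,15): XOR of data positions = 1⊕1⊕0⊕1⊕0⊕1⊕0 = 0
p2 (pos 2,3,6,7,10,11,14,15): XOR of data positions = 1⊕1⊕0⊕1⊕0⊕0⊕0 = 1
p4 (pos 4,5,6,7,12,13,14,15): XOR of data positions = 1⊕1⊕0⊕1⊕1⊕0⊕0 = 0
p8 (pos 8,9,10,11,12,13,14,15): XOR of data positions = 1⊕1⊕0⊕1⊕1⊕0⊕0 = 0
Codeword: 011011001101100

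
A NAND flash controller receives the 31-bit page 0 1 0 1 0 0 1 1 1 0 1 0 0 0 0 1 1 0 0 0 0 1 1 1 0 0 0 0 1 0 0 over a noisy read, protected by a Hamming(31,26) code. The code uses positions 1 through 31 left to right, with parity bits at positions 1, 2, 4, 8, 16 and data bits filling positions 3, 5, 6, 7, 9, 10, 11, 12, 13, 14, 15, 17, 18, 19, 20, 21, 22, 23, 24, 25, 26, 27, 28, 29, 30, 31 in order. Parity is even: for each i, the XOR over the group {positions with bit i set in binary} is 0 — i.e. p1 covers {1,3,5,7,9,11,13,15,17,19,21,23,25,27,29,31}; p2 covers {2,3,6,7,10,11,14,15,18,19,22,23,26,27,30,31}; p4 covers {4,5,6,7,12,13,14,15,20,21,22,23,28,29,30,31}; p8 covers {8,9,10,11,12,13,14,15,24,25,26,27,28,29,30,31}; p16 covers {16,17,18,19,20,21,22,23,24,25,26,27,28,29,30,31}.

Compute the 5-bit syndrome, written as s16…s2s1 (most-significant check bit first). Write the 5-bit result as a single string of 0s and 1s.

s1 (pos 1,3,5,7,9,11,13,15,17,19,21,23,25,27,29,31): 0⊕0⊕0⊕1⊕1⊕1⊕0⊕0⊕1⊕0⊕0⊕1⊕0⊕0⊕1⊕0 = 0
s2 (pos 2,3,6,7,10,11,14,15,18,19,22,23,26,27,30,31): 1⊕0⊕0⊕1⊕0⊕1⊕0⊕0⊕0⊕0⊕1⊕1⊕0⊕0⊕0⊕0 = 1
s4 (pos 4,5,6,7,12,13,14,15,20,21,22,23,28,29,30,31): 1⊕0⊕0⊕1⊕0⊕0⊕0⊕0⊕0⊕0⊕1⊕1⊕0⊕1⊕0⊕0 = 1
s8 (pos 8,9,10,11,12,13,14,15,24,25,26,27,28,29,30,31): 1⊕1⊕0⊕1⊕0⊕0⊕0⊕0⊕1⊕0⊕0⊕0⊕0⊕1⊕0⊕0 = 1
s16 (pos 16,17,18,19,20,21,22,23,24,25,26,27,28,29,30,31): 1⊕1⊕0⊕0⊕0⊕0⊕1⊕1⊕1⊕0⊕0⊕0⊕0⊕1⊕0⊕0 = 0
Syndrome s16…s1 = 01110 → error at position 14.

01110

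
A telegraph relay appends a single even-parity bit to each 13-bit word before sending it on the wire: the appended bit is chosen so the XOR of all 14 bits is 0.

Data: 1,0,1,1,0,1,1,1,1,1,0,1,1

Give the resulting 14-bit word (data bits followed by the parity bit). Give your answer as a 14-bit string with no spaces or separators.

XOR of the 13 data bits: 1⊕0⊕1⊕1⊕0⊕1⊕1⊕1⊕1⊕1⊕0⊕1⊕1 = 0
Parity bit = 0 (so all 14 bits XOR to 0).

10110111110110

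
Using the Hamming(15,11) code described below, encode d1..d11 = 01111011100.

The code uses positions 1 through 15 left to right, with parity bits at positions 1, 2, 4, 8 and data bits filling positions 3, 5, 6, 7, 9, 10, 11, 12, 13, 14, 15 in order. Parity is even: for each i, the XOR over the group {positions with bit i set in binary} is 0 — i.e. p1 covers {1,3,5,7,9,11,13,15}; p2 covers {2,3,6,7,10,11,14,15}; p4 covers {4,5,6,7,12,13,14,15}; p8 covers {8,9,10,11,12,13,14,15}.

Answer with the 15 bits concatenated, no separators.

110111101011100

Place data at non-parity positions: p1 p2 0 p4 1 1 1 p8 1 0 1 1 1 0 0
p1 (pos 1,3,5,7,9,11,13,15): XOR of data positions = 0⊕1⊕1⊕1⊕1⊕1⊕0 = 1
p2 (pos 2,3,6,7,10,11,14,15): XOR of data positions = 0⊕1⊕1⊕0⊕1⊕0⊕0 = 1
p4 (pos 4,5,6,7,12,13,14,15): XOR of data positions = 1⊕1⊕1⊕1⊕1⊕0⊕0 = 1
p8 (pos 8,9,10,11,12,13,14,15): XOR of data positions = 1⊕0⊕1⊕1⊕1⊕0⊕0 = 0
Codeword: 110111101011100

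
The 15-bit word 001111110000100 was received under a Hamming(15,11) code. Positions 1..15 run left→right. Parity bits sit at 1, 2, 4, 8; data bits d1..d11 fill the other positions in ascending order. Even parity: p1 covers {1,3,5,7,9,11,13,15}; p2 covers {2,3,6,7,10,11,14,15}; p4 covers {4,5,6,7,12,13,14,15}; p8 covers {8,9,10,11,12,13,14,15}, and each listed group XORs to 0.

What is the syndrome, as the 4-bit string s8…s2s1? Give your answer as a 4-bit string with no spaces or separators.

s1 (pos 1,3,5,7,9,11,13,15): 0⊕1⊕1⊕1⊕0⊕0⊕1⊕0 = 0
s2 (pos 2,3,6,7,10,11,14,15): 0⊕1⊕1⊕1⊕0⊕0⊕0⊕0 = 1
s4 (pos 4,5,6,7,12,13,14,15): 1⊕1⊕1⊕1⊕0⊕1⊕0⊕0 = 1
s8 (pos 8,9,10,11,12,13,14,15): 1⊕0⊕0⊕0⊕0⊕1⊕0⊕0 = 0
Syndrome s8…s1 = 0110 → error at position 6.

0110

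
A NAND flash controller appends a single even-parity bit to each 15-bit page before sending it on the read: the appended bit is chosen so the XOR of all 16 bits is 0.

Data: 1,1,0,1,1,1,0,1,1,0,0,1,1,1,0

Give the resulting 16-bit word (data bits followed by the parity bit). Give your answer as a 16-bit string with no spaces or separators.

XOR of the 15 data bits: 1⊕1⊕0⊕1⊕1⊕1⊕0⊕1⊕1⊕0⊕0⊕1⊕1⊕1⊕0 = 0
Parity bit = 0 (so all 16 bits XOR to 0).

1101110110011100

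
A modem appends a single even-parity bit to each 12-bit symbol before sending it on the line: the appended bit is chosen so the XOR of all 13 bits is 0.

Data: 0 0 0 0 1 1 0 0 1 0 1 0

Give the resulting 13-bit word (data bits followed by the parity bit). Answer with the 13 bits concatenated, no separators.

0000110010100

XOR of the 12 data bits: 0⊕0⊕0⊕0⊕1⊕1⊕0⊕0⊕1⊕0⊕1⊕0 = 0
Parity bit = 0 (so all 13 bits XOR to 0).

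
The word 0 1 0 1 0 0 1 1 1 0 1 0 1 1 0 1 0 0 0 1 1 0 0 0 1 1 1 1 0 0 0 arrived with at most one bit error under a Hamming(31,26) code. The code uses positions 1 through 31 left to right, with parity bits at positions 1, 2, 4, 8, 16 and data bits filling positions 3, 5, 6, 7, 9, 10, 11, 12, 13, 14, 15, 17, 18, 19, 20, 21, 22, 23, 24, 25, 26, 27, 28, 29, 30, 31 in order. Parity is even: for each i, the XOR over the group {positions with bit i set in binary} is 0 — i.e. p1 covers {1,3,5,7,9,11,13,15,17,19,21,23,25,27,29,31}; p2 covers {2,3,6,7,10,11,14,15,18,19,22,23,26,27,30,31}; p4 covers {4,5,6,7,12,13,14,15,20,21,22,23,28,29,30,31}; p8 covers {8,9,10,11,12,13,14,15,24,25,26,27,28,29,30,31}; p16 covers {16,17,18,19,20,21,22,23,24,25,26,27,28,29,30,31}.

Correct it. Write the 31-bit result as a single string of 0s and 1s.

s1 (pos 1,3,5,7,9,11,13,15,17,19,21,23,25,27,29,31): 0⊕0⊕0⊕1⊕1⊕1⊕1⊕0⊕0⊕0⊕1⊕0⊕1⊕1⊕0⊕0 = 1
s2 (pos 2,3,6,7,10,11,14,15,18,19,22,23,26,27,30,31): 1⊕0⊕0⊕1⊕0⊕1⊕1⊕0⊕0⊕0⊕0⊕0⊕1⊕1⊕0⊕0 = 0
s4 (pos 4,5,6,7,12,13,14,15,20,21,22,23,28,29,30,31): 1⊕0⊕0⊕1⊕0⊕1⊕1⊕0⊕1⊕1⊕0⊕0⊕1⊕0⊕0⊕0 = 1
s8 (pos 8,9,10,11,12,13,14,15,24,25,26,27,28,29,30,31): 1⊕1⊕0⊕1⊕0⊕1⊕1⊕0⊕0⊕1⊕1⊕1⊕1⊕0⊕0⊕0 = 1
s16 (pos 16,17,18,19,20,21,22,23,24,25,26,27,28,29,30,31): 1⊕0⊕0⊕0⊕1⊕1⊕0⊕0⊕0⊕1⊕1⊕1⊕1⊕0⊕0⊕0 = 1
Syndrome s16…s1 = 11101 → error at position 29.
Flip position 29: 0101001110101101000110001111000 → 0101001110101101000110001111100

0101001110101101000110001111100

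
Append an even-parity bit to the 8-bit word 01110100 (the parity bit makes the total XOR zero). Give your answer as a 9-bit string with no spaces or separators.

XOR of the 8 data bits: 0⊕1⊕1⊕1⊕0⊕1⊕0⊕0 = 0
Parity bit = 0 (so all 9 bits XOR to 0).

011101000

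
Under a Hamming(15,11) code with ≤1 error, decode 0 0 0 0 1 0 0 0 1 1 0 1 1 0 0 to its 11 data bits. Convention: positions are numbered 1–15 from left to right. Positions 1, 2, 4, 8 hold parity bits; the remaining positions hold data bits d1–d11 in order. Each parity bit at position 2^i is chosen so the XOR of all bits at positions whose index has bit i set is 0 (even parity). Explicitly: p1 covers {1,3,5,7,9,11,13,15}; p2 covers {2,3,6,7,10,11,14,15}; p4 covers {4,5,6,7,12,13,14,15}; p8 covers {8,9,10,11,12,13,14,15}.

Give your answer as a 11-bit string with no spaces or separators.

s1 (pos 1,3,5,7,9,11,13,15): 0⊕0⊕1⊕0⊕1⊕0⊕1⊕0 = 1
s2 (pos 2,3,6,7,10,11,14,15): 0⊕0⊕0⊕0⊕1⊕0⊕0⊕0 = 1
s4 (pos 4,5,6,7,12,13,14,15): 0⊕1⊕0⊕0⊕1⊕1⊕0⊕0 = 1
s8 (pos 8,9,10,11,12,13,14,15): 0⊕1⊕1⊕0⊕1⊕1⊕0⊕0 = 0
Syndrome s8…s1 = 0111 → error at position 7.
Flip position 7: 000010001101100 → 000010101101100
Read data bits from positions 3,5,6,7,9,10,11,12,13,14,15: 01011101100

01011101100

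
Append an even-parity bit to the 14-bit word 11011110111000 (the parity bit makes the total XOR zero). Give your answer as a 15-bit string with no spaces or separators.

XOR of the 14 data bits: 1⊕1⊕0⊕1⊕1⊕1⊕1⊕0⊕1⊕1⊕1⊕0⊕0⊕0 = 1
Parity bit = 1 (so all 15 bits XOR to 0).

110111101110001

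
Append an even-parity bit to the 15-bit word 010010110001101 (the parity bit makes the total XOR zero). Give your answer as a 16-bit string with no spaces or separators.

0100101100011011

XOR of the 15 data bits: 0⊕1⊕0⊕0⊕1⊕0⊕1⊕1⊕0⊕0⊕0⊕1⊕1⊕0⊕1 = 1
Parity bit = 1 (so all 16 bits XOR to 0).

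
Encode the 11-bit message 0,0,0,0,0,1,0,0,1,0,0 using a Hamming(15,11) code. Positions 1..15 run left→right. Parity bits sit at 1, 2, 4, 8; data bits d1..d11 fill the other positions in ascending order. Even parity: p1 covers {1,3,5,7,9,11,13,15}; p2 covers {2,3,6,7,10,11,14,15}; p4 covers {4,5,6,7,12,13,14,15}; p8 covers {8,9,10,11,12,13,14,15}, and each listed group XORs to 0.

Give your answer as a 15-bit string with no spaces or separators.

110100000100100

Place data at non-parity positions: p1 p2 0 p4 0 0 0 p8 0 1 0 0 1 0 0
p1 (pos 1,3,5,7,9,11,13,15): XOR of data positions = 0⊕0⊕0⊕0⊕0⊕1⊕0 = 1
p2 (pos 2,3,6,7,10,11,14,15): XOR of data positions = 0⊕0⊕0⊕1⊕0⊕0⊕0 = 1
p4 (pos 4,5,6,7,12,13,14,15): XOR of data positions = 0⊕0⊕0⊕0⊕1⊕0⊕0 = 1
p8 (pos 8,9,10,11,12,13,14,15): XOR of data positions = 0⊕1⊕0⊕0⊕1⊕0⊕0 = 0
Codeword: 110100000100100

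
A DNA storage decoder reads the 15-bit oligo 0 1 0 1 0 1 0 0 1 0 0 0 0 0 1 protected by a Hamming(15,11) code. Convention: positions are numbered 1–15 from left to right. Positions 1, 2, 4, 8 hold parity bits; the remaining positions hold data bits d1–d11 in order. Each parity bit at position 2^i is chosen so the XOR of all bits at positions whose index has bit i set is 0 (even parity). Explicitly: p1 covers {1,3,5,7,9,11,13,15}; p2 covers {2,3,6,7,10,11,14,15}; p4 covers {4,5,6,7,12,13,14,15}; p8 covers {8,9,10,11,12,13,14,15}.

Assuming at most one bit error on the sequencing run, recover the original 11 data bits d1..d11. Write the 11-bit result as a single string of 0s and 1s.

00001000001

s1 (pos 1,3,5,7,9,11,13,15): 0⊕0⊕0⊕0⊕1⊕0⊕0⊕1 = 0
s2 (pos 2,3,6,7,10,11,14,15): 1⊕0⊕1⊕0⊕0⊕0⊕0⊕1 = 1
s4 (pos 4,5,6,7,12,13,14,15): 1⊕0⊕1⊕0⊕0⊕0⊕0⊕1 = 1
s8 (pos 8,9,10,11,12,13,14,15): 0⊕1⊕0⊕0⊕0⊕0⊕0⊕1 = 0
Syndrome s8…s1 = 0110 → error at position 6.
Flip position 6: 010101001000001 → 010100001000001
Read data bits from positions 3,5,6,7,9,10,11,12,13,14,15: 00001000001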